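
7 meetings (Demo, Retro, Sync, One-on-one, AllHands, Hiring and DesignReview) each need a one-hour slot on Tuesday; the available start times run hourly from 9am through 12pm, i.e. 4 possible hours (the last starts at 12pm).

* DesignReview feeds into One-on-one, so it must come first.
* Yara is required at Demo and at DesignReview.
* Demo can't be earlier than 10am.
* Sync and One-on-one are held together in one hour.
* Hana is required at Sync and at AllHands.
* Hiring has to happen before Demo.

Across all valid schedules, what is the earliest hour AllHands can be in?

9am

AllHands at 9am is achievable: AllHands=9am, Hiring=9am, One-on-one=10am, Sync=10am, Demo=10am, DesignReview=9am, Retro=9am.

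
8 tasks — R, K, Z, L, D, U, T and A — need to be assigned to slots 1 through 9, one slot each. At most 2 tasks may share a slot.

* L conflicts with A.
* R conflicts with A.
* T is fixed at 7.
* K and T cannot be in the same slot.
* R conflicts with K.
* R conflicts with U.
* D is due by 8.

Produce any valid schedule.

A -> 4; R -> 1; Z -> 2; K -> 2; D -> 1; U -> 3; T -> 7; L -> 3

Checking: R(1) != K(2); R(1) != U(3); L(3) != A(4); R(1) != A(4); K(2) != T(7); T=7 in [7,7]; D=1 in [1,8]; max 2 per slot (cap 2).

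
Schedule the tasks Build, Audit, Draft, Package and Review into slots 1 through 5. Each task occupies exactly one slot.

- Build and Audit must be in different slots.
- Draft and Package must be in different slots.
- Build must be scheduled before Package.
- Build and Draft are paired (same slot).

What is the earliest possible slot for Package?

2

Precedence pushes Package to at least 2.
Package at 2 is achievable: Package=2; Audit=2; Draft=1; Build=1; Review=1.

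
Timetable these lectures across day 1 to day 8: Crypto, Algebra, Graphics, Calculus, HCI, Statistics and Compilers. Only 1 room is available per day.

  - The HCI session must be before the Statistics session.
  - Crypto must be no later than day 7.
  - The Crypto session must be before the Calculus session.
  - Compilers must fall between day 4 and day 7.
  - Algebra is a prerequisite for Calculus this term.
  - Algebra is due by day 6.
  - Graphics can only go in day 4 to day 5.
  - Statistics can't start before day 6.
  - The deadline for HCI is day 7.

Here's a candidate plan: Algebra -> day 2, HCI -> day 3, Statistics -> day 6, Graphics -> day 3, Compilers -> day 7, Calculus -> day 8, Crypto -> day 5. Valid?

Compilers must fall between day 4 and day 7 — holds.
Crypto must be no later than day 7 — holds.
Statistics can't start before day 6 — holds.
Only 1 room is available per day — violated.
Algebra is a prerequisite for Calculus this term — holds.
Algebra is due by day 6 — holds.
Graphics can only go in day 4 to day 5 — violated.
The deadline for HCI is day 7 — holds.
The HCI session must be before the Statistics session — holds.
The Crypto session must be before the Calculus session — holds.

Invalid. Graphics can only go in day 4 to day 5.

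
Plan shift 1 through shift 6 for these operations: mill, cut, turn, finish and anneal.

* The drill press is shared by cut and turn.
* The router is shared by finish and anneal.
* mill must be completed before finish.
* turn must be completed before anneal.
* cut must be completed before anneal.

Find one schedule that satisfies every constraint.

mill in shift 1; anneal in shift 3; turn in shift 2; finish in shift 2; cut in shift 1

Checking: turn(shift 2) before anneal(shift 3); mill(shift 1) before finish(shift 2); cut(shift 1) before anneal(shift 3); finish(shift 2) != anneal(shift 3); cut(shift 1) != turn(shift 2).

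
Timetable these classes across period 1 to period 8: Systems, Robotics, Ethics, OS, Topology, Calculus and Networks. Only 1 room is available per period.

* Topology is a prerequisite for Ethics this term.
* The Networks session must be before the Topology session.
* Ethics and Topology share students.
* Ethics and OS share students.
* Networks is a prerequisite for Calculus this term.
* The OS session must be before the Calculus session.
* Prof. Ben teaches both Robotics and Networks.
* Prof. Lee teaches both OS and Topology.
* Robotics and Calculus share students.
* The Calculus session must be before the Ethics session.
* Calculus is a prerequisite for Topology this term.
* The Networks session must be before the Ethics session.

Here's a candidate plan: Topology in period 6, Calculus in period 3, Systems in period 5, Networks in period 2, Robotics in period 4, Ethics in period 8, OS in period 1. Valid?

Ethics and OS share students — holds.
Topology is a prerequisite for Ethics this term — holds.
Ethics and Topology share students — holds.
The Networks session must be before the Ethics session — holds.
Networks is a prerequisite for Calculus this term — holds.
Prof. Lee teaches both OS and Topology — holds.
The Networks session must be before the Topology session — holds.
Only 1 room is available per period — holds.
Prof. Ben teaches both Robotics and Networks — holds.
Robotics and Calculus share students — holds.
Calculus is a prerequisite for Topology this term — holds.
The Calculus session must be before the Ethics session — holds.
The OS session must be before the Calculus session — holds.

Yes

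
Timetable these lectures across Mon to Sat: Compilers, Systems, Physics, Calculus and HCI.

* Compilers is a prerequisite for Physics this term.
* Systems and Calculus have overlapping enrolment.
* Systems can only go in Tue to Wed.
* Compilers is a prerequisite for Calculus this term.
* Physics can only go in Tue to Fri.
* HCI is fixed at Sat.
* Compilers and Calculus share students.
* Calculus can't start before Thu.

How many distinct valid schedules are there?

Splitting on Compilers: it can be Mon (24), Tue (18), Wed (12), Thu (4). Listing each branch's schedules as (Systems, Physics, Calculus, HCI):
Compilers=Mon: (Tue,Tue,Thu,Sat) (Tue,Tue,Fri,Sat) (Tue,Tue,Sat,Sat) (Tue,Wed,Thu,Sat) (Tue,Wed,Fri,Sat) (Tue,Wed,Sat,Sat) (Tue,Thu,Thu,Sat) (Tue,Thu,Fri,Sat) (Tue,Thu,Sat,Sat) (Tue,Fri,Thu,Sat) (Tue,Fri,Fri,Sat) (Tue,Fri,Sat,Sat) (Wed,Tue,Thu,Sat) (Wed,Tue,Fri,Sat) (Wed,Tue,Sat,Sat) (Wed,Wed,Thu,Sat) (Wed,Wed,Fri,Sat) (Wed,Wed,Sat,Sat) (Wed,Thu,Thu,Sat) (Wed,Thu,Fri,Sat) (Wed,Thu,Sat,Sat) (Wed,Fri,Thu,Sat) (Wed,Fri,Fri,Sat) (Wed,Fri,Sat,Sat) — 24.
Compilers=Tue: (Tue,Wed,Thu,Sat) (Tue,Wed,Fri,Sat) (Tue,Wed,Sat,Sat) (Tue,Thu,Thu,Sat) (Tue,Thu,Fri,Sat) (Tue,Thu,Sat,Sat) (Tue,Fri,Thu,Sat) (Tue,Fri,Fri,Sat) (Tue,Fri,Sat,Sat) (Wed,Wed,Thu,Sat) (Wed,Wed,Fri,Sat) (Wed,Wed,Sat,Sat) (Wed,Thu,Thu,Sat) (Wed,Thu,Fri,Sat) (Wed,Thu,Sat,Sat) (Wed,Fri,Thu,Sat) (Wed,Fri,Fri,Sat) (Wed,Fri,Sat,Sat) — 18.
Compilers=Wed: (Tue,Thu,Thu,Sat) (Tue,Thu,Fri,Sat) (Tue,Thu,Sat,Sat) (Tue,Fri,Thu,Sat) (Tue,Fri,Fri,Sat) (Tue,Fri,Sat,Sat) (Wed,Thu,Thu,Sat) (Wed,Thu,Fri,Sat) (Wed,Thu,Sat,Sat) (Wed,Fri,Thu,Sat) (Wed,Fri,Fri,Sat) (Wed,Fri,Sat,Sat) — 12.
Compilers=Thu: (Tue,Fri,Fri,Sat) (Tue,Fri,Sat,Sat) (Wed,Fri,Fri,Sat) (Wed,Fri,Sat,Sat) — 4.
Summing: 24 + 18 + 12 + 4 = 58.

58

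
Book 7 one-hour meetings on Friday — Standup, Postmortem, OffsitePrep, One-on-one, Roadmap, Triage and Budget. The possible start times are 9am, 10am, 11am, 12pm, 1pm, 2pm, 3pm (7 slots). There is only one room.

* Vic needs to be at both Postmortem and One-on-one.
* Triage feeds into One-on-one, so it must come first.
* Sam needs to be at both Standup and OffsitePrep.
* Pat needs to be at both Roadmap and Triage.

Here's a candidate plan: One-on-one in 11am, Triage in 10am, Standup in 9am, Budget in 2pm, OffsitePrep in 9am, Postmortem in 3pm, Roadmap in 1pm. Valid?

Vic needs to be at both Postmortem and One-on-one — holds.
There is only one room — violated.
Pat needs to be at both Roadmap and Triage — holds.
Triage feeds into One-on-one, so it must come first — holds.
Sam needs to be at both Standup and OffsitePrep — violated.

No. There is only one room is not satisfied.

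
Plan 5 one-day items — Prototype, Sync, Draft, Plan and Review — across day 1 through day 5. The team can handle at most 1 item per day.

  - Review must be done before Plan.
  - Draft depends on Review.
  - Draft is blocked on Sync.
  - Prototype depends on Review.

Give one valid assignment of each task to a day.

Draft in day 3, Prototype in day 4, Sync in day 2, Plan in day 5, Review in day 1

Checking: Review(day 1) before Prototype(day 4); Sync(day 2) before Draft(day 3); Review(day 1) before Draft(day 3); Review(day 1) before Plan(day 5); max 1 per day (cap 1).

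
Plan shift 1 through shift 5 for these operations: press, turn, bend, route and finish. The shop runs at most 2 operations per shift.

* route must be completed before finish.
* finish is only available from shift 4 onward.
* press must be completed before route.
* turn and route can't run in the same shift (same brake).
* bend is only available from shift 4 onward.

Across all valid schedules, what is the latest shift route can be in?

Precedence pushes route to at least shift 2; downstream work caps route at shift 4.
route at shift 4 is achievable: route -> shift 4; turn -> shift 1; bend -> shift 4; finish -> shift 5; press -> shift 1.

shift 4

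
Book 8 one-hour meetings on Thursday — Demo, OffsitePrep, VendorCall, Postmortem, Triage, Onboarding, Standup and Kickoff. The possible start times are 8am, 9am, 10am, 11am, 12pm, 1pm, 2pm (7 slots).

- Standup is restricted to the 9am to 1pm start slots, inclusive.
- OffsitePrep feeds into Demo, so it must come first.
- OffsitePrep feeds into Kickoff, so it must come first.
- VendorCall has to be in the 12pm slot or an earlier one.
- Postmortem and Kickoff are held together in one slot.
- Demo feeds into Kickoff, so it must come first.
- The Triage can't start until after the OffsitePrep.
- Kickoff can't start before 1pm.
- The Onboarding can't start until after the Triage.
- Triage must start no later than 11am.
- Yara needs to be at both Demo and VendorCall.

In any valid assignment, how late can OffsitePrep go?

10am

Downstream work caps OffsitePrep at 10am.
OffsitePrep at 10am is achievable: Demo -> 11am; Postmortem -> 1pm; Kickoff -> 1pm; Onboarding -> 12pm; Triage -> 11am; Standup -> 9am; OffsitePrep -> 10am; VendorCall -> 8am.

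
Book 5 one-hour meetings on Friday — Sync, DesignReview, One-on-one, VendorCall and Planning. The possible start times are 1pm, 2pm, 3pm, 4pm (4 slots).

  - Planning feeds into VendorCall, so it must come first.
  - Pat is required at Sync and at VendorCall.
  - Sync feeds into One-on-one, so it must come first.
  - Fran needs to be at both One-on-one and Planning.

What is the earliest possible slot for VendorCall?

Precedence pushes VendorCall to at least 2pm.
VendorCall at 2pm is achievable: Planning -> 1pm; Sync -> 1pm; One-on-one -> 2pm; DesignReview -> 1pm; VendorCall -> 2pm.

2pm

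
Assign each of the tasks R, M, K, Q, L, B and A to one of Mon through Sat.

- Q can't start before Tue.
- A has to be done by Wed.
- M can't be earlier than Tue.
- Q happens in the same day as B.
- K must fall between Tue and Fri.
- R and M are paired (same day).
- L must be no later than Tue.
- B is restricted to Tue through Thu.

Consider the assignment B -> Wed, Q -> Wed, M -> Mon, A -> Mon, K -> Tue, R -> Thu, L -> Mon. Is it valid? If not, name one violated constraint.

Q happens in the same day as B — holds.
Q can't start before Tue — holds.
A has to be done by Wed — holds.
B is restricted to Tue through Thu — holds.
M can't be earlier than Tue — violated.
K must fall between Tue and Fri — holds.
L must be no later than Tue — holds.
R and M are paired (same day) — violated.

No. M can't be earlier than Tue is not satisfied.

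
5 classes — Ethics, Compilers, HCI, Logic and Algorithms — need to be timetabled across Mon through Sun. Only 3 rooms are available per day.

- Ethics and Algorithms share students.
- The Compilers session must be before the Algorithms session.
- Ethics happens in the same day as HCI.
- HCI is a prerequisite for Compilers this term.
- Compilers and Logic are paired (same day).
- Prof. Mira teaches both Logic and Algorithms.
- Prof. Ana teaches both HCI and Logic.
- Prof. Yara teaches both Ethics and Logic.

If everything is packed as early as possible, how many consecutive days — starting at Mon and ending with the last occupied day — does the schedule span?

3

The precedence chain requires at least 3 distinct days.
With at most 3 per day and 5 classes, at least 2 days are needed.
3 works (last occupied day: Wed): for example HCI=Mon, Algorithms=Wed, Ethics=Mon, Logic=Tue, Compilers=Tue.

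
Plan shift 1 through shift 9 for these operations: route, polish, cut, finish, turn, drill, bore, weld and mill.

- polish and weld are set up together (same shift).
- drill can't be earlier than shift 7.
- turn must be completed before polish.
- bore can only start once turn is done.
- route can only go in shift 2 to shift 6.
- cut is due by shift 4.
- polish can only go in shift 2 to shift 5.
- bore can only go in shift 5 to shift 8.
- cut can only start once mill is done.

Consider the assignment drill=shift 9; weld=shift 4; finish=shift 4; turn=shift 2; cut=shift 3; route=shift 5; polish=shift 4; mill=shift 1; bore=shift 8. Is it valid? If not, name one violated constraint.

Yes

polish and weld are set up together (same shift) — holds.
route can only go in shift 2 to shift 6 — holds.
bore can only start once turn is done — holds.
cut can only start once mill is done — holds.
turn must be completed before polish — holds.
polish can only go in shift 2 to shift 5 — holds.
bore can only go in shift 5 to shift 8 — holds.
drill can't be earlier than shift 7 — holds.
cut is due by shift 4 — holds.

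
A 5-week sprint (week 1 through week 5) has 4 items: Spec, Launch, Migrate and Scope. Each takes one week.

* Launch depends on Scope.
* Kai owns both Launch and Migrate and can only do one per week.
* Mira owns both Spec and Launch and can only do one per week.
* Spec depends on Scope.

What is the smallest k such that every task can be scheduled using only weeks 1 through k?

The precedence chain requires at least 2 distinct weeks.
Could 2 weeks be enough, i.e. nothing placed later than week 2? No: Spec must come after Scope (at week 1 or later) → {week 2}; Scope must come before Spec (at week 2 or earlier) → {week 1}; Launch must come after Scope (at week 1 or later) → {week 2}; Launch can't share with Spec (week 2) → nothing is left.
So 2 weeks is not enough.
3 works (last occupied week: week 3): for example Launch -> week 3, Scope -> week 1, Migrate -> week 1, Spec -> week 2.

3 weeks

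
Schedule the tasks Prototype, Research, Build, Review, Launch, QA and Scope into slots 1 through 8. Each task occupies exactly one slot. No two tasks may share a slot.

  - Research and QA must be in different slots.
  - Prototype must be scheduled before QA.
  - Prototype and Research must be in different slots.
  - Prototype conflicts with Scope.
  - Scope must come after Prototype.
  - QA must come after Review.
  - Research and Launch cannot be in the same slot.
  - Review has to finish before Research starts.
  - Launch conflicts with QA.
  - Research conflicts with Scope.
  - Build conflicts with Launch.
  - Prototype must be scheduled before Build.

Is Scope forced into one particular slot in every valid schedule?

Scope can be 2 (e.g. Research=5; Prototype=1; Review=3; Build=6; Launch=7; Scope=2; QA=4) or 3 (e.g. Scope -> 3, Review -> 2, Build -> 6, Launch -> 7, QA -> 4, Research -> 5, Prototype -> 1).

No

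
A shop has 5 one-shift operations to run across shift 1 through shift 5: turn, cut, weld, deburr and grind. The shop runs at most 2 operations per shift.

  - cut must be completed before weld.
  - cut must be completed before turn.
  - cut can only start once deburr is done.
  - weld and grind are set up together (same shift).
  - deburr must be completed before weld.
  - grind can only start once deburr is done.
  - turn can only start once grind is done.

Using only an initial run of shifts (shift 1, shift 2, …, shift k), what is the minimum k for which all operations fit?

4 shifts

The precedence chain requires at least 4 distinct shifts.
With at most 2 per shift and 5 operations, at least 3 shifts are needed.
4 works (last occupied shift: shift 4): for example turn=shift 4; grind=shift 3; weld=shift 3; cut=shift 2; deburr=shift 1.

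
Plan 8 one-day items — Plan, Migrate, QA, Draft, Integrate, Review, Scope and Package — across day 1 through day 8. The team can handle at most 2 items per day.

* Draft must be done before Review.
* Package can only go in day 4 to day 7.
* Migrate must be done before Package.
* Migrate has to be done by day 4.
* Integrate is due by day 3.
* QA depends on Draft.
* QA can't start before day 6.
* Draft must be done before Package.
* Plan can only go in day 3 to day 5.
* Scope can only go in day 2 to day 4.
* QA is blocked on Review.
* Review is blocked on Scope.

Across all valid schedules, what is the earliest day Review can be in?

day 3

Precedence pushes Review to at least day 3; downstream work caps Review at day 7.
Review at day 3 is achievable: Integrate in day 1; Scope in day 2; QA in day 6; Review in day 3; Migrate in day 1; Package in day 4; Draft in day 2; Plan in day 3.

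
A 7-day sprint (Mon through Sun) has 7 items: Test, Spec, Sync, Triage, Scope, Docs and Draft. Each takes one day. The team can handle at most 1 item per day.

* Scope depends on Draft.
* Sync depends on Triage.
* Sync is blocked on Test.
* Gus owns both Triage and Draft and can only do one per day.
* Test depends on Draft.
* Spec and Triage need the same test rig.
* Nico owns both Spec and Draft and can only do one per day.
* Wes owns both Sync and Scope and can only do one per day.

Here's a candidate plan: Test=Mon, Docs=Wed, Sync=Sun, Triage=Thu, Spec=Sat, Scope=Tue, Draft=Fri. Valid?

Invalid. Test depends on Draft.

Nico owns both Spec and Draft and can only do one per day — holds.
The team can handle at most 1 item per day — holds.
Scope depends on Draft — violated.
Test depends on Draft — violated.
Wes owns both Sync and Scope and can only do one per day — holds.
Sync is blocked on Test — holds.
Gus owns both Triage and Draft and can only do one per day — holds.
Spec and Triage need the same test rig — holds.
Sync depends on Triage — holds.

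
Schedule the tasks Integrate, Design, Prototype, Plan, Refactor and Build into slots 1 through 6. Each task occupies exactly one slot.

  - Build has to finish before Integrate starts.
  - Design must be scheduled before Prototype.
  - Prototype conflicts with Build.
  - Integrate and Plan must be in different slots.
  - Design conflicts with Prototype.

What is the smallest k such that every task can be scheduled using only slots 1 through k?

2

The precedence chain requires at least 2 distinct slots.
2 works (last occupied slot: 2): for example Prototype=2, Plan=1, Integrate=2, Refactor=1, Design=1, Build=1.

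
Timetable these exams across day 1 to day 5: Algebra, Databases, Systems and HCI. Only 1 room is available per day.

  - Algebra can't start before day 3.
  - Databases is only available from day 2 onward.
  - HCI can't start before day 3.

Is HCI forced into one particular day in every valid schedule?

HCI can be day 3 (e.g. Systems=day 1; HCI=day 3; Algebra=day 4; Databases=day 2) or day 4 (e.g. HCI in day 4, Algebra in day 3, Databases in day 2, Systems in day 1).

No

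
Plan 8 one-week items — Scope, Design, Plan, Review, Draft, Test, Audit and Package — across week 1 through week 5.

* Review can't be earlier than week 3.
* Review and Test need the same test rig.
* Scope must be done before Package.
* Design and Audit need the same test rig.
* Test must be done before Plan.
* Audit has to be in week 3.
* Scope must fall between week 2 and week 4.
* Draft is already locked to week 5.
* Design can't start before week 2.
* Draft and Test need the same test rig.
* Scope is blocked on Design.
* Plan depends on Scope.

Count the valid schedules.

46

Splitting on Scope: it can be week 3 (36), week 4 (10). Listing each branch's schedules as (Design, Plan, Review, Draft, Test, Audit, Package) by week number:
Scope=week 3: (2,4,3,5,1,3,4) (2,4,3,5,1,3,5) (2,4,3,5,2,3,4) (2,4,3,5,2,3,5) (2,4,4,5,1,3,4) (2,4,4,5,1,3,5) (2,4,4,5,2,3,4) (2,4,4,5,2,3,5) (2,4,4,5,3,3,4) (2,4,4,5,3,3,5) (2,4,5,5,1,3,4) (2,4,5,5,1,3,5) (2,4,5,5,2,3,4) (2,4,5,5,2,3,5) (2,4,5,5,3,3,4) (2,4,5,5,3,3,5) (2,5,3,5,1,3,4) (2,5,3,5,1,3,5) (2,5,3,5,2,3,4) (2,5,3,5,2,3,5) (2,5,3,5,4,3,4) (2,5,3,5,4,3,5) (2,5,4,5,1,3,4) (2,5,4,5,1,3,5) (2,5,4,5,2,3,4) (2,5,4,5,2,3,5) (2,5,4,5,3,3,4) (2,5,4,5,3,3,5) (2,5,5,5,1,3,4) (2,5,5,5,1,3,5) (2,5,5,5,2,3,4) (2,5,5,5,2,3,5) (2,5,5,5,3,3,4) (2,5,5,5,3,3,5) (2,5,5,5,4,3,4) (2,5,5,5,4,3,5) — 36.
Scope=week 4: (2,5,3,5,1,3,5) (2,5,3,5,2,3,5) (2,5,3,5,4,3,5) (2,5,4,5,1,3,5) (2,5,4,5,2,3,5) (2,5,4,5,3,3,5) (2,5,5,5,1,3,5) (2,5,5,5,2,3,5) (2,5,5,5,3,3,5) (2,5,5,5,4,3,5) — 10.
Summing: 36 + 10 = 46.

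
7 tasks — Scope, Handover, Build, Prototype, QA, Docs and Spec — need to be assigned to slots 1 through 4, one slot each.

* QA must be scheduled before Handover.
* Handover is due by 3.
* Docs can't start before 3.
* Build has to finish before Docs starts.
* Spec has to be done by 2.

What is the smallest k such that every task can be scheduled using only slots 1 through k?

3

The precedence chain requires at least 2 distinct slots.
Docs can't be placed before 3, so the schedule must run through at least slot 3.
3 works (last occupied slot: 3): for example QA in 1, Docs in 3, Scope in 1, Prototype in 1, Handover in 2, Build in 1, Spec in 1.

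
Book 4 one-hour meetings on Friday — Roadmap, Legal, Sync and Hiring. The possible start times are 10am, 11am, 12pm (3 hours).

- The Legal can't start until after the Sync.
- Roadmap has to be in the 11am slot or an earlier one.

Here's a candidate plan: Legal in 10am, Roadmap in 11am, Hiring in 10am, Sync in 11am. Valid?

The Legal can't start until after the Sync — violated.
Roadmap has to be in the 11am slot or an earlier one — holds.

No. The Legal can't start until after the Sync is not satisfied.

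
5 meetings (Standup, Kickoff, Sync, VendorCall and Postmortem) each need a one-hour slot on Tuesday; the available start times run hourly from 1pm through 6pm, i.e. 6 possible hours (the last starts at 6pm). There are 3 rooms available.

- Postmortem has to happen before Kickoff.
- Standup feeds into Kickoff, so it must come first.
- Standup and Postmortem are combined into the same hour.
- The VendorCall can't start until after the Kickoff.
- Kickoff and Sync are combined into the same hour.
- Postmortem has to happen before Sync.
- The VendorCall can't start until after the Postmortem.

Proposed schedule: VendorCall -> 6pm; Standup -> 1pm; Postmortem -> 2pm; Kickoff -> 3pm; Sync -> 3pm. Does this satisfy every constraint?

Standup feeds into Kickoff, so it must come first — holds.
Standup and Postmortem are combined into the same hour — violated.
Postmortem has to happen before Kickoff — holds.
There are 3 rooms available — holds.
The VendorCall can't start until after the Postmortem — holds.
Postmortem has to happen before Sync — holds.
The VendorCall can't start until after the Kickoff — holds.
Kickoff and Sync are combined into the same hour — holds.

No — it violates: Standup and Postmortem are combined into the same hour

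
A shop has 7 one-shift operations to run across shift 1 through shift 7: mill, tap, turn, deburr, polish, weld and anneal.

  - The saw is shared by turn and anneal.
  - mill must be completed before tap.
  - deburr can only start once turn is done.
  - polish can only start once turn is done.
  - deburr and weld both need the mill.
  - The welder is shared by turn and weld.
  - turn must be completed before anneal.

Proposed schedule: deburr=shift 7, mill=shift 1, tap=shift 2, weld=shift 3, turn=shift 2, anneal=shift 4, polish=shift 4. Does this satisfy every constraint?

turn must be completed before anneal — holds.
The welder is shared by turn and weld — holds.
deburr and weld both need the mill — holds.
deburr can only start once turn is done — holds.
mill must be completed before tap — holds.
polish can only start once turn is done — holds.
The saw is shared by turn and anneal — holds.

Valid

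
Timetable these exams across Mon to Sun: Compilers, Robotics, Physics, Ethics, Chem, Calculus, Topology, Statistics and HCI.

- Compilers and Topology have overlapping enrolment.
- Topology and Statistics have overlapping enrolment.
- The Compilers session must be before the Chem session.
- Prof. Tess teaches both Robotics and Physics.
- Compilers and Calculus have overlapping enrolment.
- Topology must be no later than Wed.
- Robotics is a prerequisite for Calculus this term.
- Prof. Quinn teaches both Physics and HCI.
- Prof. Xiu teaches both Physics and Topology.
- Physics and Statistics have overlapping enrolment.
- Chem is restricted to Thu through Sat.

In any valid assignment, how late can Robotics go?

Sat

Downstream work caps Robotics at Sat.
Robotics at Sat is achievable: Calculus=Sun, Topology=Mon, Compilers=Tue, Statistics=Wed, Physics=Tue, Ethics=Mon, HCI=Mon, Chem=Thu, Robotics=Sat.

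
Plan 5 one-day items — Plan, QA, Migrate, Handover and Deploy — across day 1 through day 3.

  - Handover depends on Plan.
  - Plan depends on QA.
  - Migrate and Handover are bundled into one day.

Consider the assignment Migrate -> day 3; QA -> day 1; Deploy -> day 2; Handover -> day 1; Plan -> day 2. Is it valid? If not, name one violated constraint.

Handover depends on Plan — violated.
Plan depends on QA — holds.
Migrate and Handover are bundled into one day — violated.

No — it violates: Migrate and Handover are bundled into one day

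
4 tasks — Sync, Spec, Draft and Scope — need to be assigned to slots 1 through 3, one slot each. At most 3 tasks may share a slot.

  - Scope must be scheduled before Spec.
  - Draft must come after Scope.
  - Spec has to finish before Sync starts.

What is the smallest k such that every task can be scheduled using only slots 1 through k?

3

The precedence chain requires at least 3 distinct slots.
With at most 3 per slot and 4 tasks, at least 2 slots are needed.
3 works (last occupied slot: 3): for example Scope in 1, Spec in 2, Draft in 2, Sync in 3.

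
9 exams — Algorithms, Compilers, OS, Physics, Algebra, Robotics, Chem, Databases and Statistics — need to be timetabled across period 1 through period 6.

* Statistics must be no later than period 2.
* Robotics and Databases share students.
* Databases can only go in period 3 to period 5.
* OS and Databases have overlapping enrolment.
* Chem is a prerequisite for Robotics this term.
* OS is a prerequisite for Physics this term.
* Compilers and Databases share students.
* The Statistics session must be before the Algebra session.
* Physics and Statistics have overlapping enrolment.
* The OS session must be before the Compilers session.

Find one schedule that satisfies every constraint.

Algorithms=period 1; Compilers=period 2; Robotics=period 2; Chem=period 1; OS=period 1; Databases=period 3; Physics=period 2; Statistics=period 1; Algebra=period 2

Checking: Statistics(period 1) before Algebra(period 2); OS(period 1) before Physics(period 2); OS(period 1) before Compilers(period 2); Chem(period 1) before Robotics(period 2); Physics(period 2) != Statistics(period 1); Compilers(period 2) != Databases(period 3); Robotics(period 2) != Databases(period 3); OS(period 1) != Databases(period 3); Databases=period 3 in [period 3,period 5]; Statistics=period 1 in [period 1,period 2].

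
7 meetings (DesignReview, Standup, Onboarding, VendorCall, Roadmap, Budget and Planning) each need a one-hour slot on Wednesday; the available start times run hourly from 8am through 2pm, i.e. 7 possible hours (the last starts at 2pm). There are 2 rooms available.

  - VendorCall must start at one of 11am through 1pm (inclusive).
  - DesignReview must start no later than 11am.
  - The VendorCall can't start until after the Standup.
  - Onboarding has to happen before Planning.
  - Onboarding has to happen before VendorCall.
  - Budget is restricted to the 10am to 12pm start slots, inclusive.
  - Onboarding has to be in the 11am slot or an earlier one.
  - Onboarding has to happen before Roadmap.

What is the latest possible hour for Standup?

12pm

Downstream work caps Standup at 12pm.
Standup at 12pm is achievable: Planning -> 9am, Onboarding -> 8am, Budget -> 10am, Standup -> 12pm, DesignReview -> 8am, VendorCall -> 1pm, Roadmap -> 9am.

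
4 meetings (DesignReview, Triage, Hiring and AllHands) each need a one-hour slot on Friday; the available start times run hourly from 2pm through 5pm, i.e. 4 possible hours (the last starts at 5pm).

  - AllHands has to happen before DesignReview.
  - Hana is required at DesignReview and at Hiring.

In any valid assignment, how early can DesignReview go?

3pm

Precedence pushes DesignReview to at least 3pm.
DesignReview at 3pm is achievable: AllHands=2pm; Triage=2pm; Hiring=2pm; DesignReview=3pm.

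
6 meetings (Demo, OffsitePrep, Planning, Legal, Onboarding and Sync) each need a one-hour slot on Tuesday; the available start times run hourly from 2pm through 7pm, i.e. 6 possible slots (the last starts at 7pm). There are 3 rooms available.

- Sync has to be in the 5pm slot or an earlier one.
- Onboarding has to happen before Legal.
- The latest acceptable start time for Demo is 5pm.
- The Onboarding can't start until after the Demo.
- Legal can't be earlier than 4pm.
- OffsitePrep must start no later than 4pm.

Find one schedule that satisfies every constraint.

Onboarding -> 3pm; Sync -> 2pm; Legal -> 4pm; OffsitePrep -> 2pm; Demo -> 2pm; Planning -> 3pm

Checking: Onboarding(3pm) before Legal(4pm); Demo(2pm) before Onboarding(3pm); Demo=2pm in [2pm,5pm]; Legal=4pm in [4pm,7pm]; OffsitePrep=2pm in [2pm,4pm]; Sync=2pm in [2pm,5pm]; max 3 per slot (cap 3).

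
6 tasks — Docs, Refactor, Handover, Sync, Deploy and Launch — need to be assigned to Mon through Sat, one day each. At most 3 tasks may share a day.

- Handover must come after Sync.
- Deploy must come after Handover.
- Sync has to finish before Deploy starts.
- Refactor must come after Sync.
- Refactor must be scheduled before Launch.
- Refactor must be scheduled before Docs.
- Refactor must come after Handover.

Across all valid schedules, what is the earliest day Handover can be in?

Precedence pushes Handover to at least Tue; downstream work caps Handover at Thu.
Handover at Tue is achievable: Sync in Mon; Deploy in Wed; Refactor in Wed; Launch in Thu; Docs in Thu; Handover in Tue.

Tue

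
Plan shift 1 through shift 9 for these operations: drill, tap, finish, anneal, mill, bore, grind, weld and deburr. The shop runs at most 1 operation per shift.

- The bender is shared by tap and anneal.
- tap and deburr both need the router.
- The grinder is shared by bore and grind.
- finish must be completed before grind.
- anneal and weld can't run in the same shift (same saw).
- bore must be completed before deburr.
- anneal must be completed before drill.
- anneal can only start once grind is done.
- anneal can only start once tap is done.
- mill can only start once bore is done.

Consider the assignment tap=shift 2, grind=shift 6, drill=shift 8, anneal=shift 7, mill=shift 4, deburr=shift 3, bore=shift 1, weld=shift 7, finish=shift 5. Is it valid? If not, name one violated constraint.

The grinder is shared by bore and grind — holds.
The shop runs at most 1 operation per shift — violated.
anneal can only start once tap is done — holds.
anneal and weld can't run in the same shift (same saw) — violated.
anneal can only start once grind is done — holds.
tap and deburr both need the router — holds.
anneal must be completed before drill — holds.
bore must be completed before deburr — holds.
The bender is shared by tap and anneal — holds.
mill can only start once bore is done — holds.
finish must be completed before grind — holds.

No — it violates: anneal and weld can't run in the same shift (same saw)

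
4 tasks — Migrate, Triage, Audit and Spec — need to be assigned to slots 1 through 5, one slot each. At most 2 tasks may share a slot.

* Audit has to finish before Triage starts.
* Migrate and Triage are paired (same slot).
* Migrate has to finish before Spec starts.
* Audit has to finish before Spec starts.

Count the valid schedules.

Splitting on Migrate: it can be 2 (3), 3 (4), 4 (3). Listing each branch's schedules as (Triage, Audit, Spec):
Migrate=2: (2,1,3) (2,1,4) (2,1,5) — 3.
Migrate=3: (3,1,4) (3,1,5) (3,2,4) (3,2,5) — 4.
Migrate=4: (4,1,5) (4,2,5) (4,3,5) — 3.
Summing: 3 + 4 + 3 = 10.

10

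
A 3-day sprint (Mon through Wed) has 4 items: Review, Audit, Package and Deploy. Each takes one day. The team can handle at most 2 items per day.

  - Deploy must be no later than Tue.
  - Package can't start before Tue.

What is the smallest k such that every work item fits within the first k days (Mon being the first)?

2 days

With at most 2 per day and 4 work items, at least 2 days are needed.
Package can't be placed before Tue — that is day 2 counting from Mon — so the schedule must run through at least 2 days.
2 works (last occupied day: Tue): for example Review -> Mon; Package -> Tue; Deploy -> Tue; Audit -> Mon.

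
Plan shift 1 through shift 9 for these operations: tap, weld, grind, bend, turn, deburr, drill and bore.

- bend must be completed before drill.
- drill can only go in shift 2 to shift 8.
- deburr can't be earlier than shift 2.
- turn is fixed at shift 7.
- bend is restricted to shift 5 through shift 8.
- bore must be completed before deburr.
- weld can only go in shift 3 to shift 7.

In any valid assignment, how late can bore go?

shift 8

Downstream work caps bore at shift 8.
bore at shift 8 is achievable: drill -> shift 6, weld -> shift 3, bore -> shift 8, tap -> shift 1, bend -> shift 5, deburr -> shift 9, turn -> shift 7, grind -> shift 1.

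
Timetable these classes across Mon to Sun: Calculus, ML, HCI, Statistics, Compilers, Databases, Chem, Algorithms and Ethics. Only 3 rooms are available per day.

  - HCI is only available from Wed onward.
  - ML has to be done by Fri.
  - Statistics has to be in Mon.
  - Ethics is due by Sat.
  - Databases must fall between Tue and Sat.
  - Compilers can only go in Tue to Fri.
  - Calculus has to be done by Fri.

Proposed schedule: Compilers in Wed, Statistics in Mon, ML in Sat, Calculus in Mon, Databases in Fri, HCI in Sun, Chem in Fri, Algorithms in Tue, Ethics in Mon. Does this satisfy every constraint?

Databases must fall between Tue and Sat — holds.
Statistics has to be in Mon — holds.
Calculus has to be done by Fri — holds.
ML has to be done by Fri — violated.
Ethics is due by Sat — holds.
HCI is only available from Wed onward — holds.
Only 3 rooms are available per day — holds.
Compilers can only go in Tue to Fri — holds.

Invalid. ML has to be done by Fri.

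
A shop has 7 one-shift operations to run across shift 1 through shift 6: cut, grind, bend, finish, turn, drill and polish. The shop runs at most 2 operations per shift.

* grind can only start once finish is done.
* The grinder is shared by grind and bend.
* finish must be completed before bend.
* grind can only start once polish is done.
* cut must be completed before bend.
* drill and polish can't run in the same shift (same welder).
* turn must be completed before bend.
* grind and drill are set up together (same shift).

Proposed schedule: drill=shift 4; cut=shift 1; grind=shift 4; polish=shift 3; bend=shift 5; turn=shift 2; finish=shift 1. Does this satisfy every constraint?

finish must be completed before bend — holds.
grind can only start once polish is done — holds.
grind and drill are set up together (same shift) — holds.
turn must be completed before bend — holds.
The grinder is shared by grind and bend — holds.
drill and polish can't run in the same shift (same welder) — holds.
The shop runs at most 2 operations per shift — holds.
cut must be completed before bend — holds.
grind can only start once finish is done — holds.

Yes, all constraints hold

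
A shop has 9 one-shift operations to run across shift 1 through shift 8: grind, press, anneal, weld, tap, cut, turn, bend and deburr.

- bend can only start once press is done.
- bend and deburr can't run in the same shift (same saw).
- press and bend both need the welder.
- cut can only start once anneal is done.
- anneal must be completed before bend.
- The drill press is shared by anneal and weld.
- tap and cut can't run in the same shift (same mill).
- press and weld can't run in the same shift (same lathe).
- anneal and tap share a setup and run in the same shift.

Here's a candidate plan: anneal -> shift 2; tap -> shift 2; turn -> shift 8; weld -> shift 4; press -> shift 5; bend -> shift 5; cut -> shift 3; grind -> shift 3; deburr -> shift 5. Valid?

bend and deburr can't run in the same shift (same saw) — violated.
press and bend both need the welder — violated.
bend can only start once press is done — violated.
anneal and tap share a setup and run in the same shift — holds.
tap and cut can't run in the same shift (same mill) — holds.
The drill press is shared by anneal and weld — holds.
cut can only start once anneal is done — holds.
press and weld can't run in the same shift (same lathe) — holds.
anneal must be completed before bend — holds.

No. press and bend both need the welder is not satisfied.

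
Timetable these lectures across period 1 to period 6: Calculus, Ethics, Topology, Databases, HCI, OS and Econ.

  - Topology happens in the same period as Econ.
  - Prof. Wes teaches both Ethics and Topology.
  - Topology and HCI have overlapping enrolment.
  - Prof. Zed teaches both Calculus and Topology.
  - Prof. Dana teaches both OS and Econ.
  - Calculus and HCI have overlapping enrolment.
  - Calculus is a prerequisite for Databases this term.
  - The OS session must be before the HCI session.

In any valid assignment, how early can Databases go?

period 2

Precedence pushes Databases to at least period 2.
Databases at period 2 is achievable: Topology -> period 3; Ethics -> period 1; Econ -> period 3; OS -> period 1; Calculus -> period 1; Databases -> period 2; HCI -> period 2.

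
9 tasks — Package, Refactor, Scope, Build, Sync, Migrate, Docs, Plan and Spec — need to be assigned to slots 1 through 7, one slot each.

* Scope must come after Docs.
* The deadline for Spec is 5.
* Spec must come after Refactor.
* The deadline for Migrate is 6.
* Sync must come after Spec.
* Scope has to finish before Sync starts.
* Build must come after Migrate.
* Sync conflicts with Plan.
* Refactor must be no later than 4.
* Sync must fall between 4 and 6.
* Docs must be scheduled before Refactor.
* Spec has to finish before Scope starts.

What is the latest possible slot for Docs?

Downstream work caps Docs at 2.
Docs at 2 is achievable: Package -> 1, Sync -> 6, Refactor -> 3, Plan -> 1, Migrate -> 1, Build -> 2, Spec -> 4, Scope -> 5, Docs -> 2.

2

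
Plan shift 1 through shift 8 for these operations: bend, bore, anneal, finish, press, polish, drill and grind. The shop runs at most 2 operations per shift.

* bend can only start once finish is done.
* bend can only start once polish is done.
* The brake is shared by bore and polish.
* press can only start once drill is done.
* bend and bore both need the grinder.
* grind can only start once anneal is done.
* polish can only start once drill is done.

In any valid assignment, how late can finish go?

shift 7

Downstream work caps finish at shift 7.
finish at shift 7 is achievable: anneal=shift 1; drill=shift 1; bend=shift 8; grind=shift 3; press=shift 2; polish=shift 2; finish=shift 7; bore=shift 3.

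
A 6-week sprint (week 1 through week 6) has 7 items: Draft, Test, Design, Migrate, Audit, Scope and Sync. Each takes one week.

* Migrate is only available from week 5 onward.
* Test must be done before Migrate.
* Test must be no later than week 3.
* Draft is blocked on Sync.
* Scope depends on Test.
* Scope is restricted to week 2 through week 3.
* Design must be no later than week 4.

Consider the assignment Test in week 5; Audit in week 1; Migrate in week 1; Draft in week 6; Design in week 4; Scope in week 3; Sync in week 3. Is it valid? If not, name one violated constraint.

Scope depends on Test — violated.
Migrate is only available from week 5 onward — violated.
Draft is blocked on Sync — holds.
Test must be no later than week 3 — violated.
Test must be done before Migrate — violated.
Scope is restricted to week 2 through week 3 — holds.
Design must be no later than week 4 — holds.

No — it violates: Test must be done before Migrate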